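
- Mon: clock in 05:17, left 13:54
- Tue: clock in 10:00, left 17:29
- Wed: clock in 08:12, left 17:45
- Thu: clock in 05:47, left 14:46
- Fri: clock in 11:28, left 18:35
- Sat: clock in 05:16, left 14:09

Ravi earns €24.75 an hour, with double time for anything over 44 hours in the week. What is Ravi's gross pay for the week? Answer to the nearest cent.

Mon: 05:17–13:54 = 8 h 37 min
Tue: 10:00–17:29 = 7 h 29 min
Wed: 08:12–17:45 = 9 h 33 min
Thu: 05:47–14:46 = 8 h 59 min
Fri: 11:28–18:35 = 7 h 7 min
Sat: 05:16–14:09 = 8 h 53 min
Total worked: 50 h 38 min = 3038 min.
Regular 44 h 0 min = 2640 min at €24.75/h; overtime 6 h 38 min = 398 min at €49.50/h.
Pay = (2640 × €24.75 + 398 × €49.50) ÷ 60 = €1417.35.

€1417.35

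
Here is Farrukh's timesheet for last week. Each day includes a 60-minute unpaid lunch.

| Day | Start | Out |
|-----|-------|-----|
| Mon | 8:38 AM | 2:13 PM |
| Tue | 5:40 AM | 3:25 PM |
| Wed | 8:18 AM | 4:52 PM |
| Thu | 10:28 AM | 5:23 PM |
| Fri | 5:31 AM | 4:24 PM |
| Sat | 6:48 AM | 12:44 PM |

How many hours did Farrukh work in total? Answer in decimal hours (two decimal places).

41.63 hours

Mon: 8:38 AM–2:13 PM = 5 h 35 min; less 60 min break → 4 h 35 min
Tue: 5:40 AM–3:25 PM = 9 h 45 min; less 60 min break → 8 h 45 min
Wed: 8:18 AM–4:52 PM = 8 h 34 min; less 60 min break → 7 h 34 min
Thu: 10:28 AM–5:23 PM = 6 h 55 min; less 60 min break → 5 h 55 min
Fri: 5:31 AM–4:24 PM = 10 h 53 min; less 60 min break → 9 h 53 min
Sat: 6:48 AM–12:44 PM = 5 h 56 min; less 60 min break → 4 h 56 min
Total: 4 h 35 min + 8 h 45 min + 7 h 34 min + 5 h 55 min + 9 h 53 min + 4 h 56 min = 41 h 38 min.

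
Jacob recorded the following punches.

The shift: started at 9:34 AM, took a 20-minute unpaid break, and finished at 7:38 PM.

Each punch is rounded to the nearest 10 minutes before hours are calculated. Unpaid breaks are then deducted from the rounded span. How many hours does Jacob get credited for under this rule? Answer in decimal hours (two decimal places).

9.83 hours

The shift: in 9:34 AM→9:30 AM, out 7:38 PM→7:40 PM; 10 h 10 min − 20 min = 9 h 50 min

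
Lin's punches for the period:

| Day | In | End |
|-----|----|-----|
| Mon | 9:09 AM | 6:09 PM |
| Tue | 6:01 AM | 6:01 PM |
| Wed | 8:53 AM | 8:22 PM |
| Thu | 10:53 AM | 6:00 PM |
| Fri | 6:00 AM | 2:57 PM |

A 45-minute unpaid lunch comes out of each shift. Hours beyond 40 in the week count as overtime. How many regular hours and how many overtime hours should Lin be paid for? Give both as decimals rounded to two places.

Regular 40.00 hours, overtime 4.80 hours

Mon: 9:09 AM–6:09 PM = 9 h 0 min; less 45 min break → 8 h 15 min
Tue: 6:01 AM–6:01 PM = 12 h 0 min; less 45 min break → 11 h 15 min
Wed: 8:53 AM–8:22 PM = 11 h 29 min; less 45 min break → 10 h 44 min
Thu: 10:53 AM–6:00 PM = 7 h 7 min; less 45 min break → 6 h 22 min
Fri: 6:00 AM–2:57 PM = 8 h 57 min; less 45 min break → 8 h 12 min
Total worked: 44 h 48 min = 44.80 h.
Threshold 40 h → overtime 4 h 48 min, regular 40 h 0 min.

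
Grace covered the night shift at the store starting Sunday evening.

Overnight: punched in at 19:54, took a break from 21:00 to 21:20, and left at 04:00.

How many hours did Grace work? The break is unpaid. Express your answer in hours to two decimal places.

7.77 hours

Overnight: 19:54 → midnight = 4 h 6 min; midnight → 04:00 = 4 h 0 min; span 8 h 6 min; less 20 min break → 7 h 46 min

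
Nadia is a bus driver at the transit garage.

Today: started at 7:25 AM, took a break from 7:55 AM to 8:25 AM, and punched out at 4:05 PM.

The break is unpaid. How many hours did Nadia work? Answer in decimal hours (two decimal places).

Today: 7:25 AM–4:05 PM = 8 h 40 min; less 30 min break → 8 h 10 min

8.17 hours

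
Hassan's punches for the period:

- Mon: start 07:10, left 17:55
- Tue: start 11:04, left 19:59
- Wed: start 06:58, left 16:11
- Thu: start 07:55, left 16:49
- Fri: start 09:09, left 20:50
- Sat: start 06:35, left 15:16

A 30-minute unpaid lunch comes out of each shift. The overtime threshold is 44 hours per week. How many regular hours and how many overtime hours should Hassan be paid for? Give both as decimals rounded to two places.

Regular 44.00 hours, overtime 11.15 hours

Mon: 07:10–17:55 = 10 h 45 min; less 30 min break → 10 h 15 min
Tue: 11:04–19:59 = 8 h 55 min; less 30 min break → 8 h 25 min
Wed: 06:58–16:11 = 9 h 13 min; less 30 min break → 8 h 43 min
Thu: 07:55–16:49 = 8 h 54 min; less 30 min break → 8 h 24 min
Fri: 09:09–20:50 = 11 h 41 min; less 30 min break → 11 h 11 min
Sat: 06:35–15:16 = 8 h 41 min; less 30 min break → 8 h 11 min
Total worked: 55 h 9 min = 55.15 h.
Threshold 44 h → overtime 11 h 9 min, regular 44 h 0 min.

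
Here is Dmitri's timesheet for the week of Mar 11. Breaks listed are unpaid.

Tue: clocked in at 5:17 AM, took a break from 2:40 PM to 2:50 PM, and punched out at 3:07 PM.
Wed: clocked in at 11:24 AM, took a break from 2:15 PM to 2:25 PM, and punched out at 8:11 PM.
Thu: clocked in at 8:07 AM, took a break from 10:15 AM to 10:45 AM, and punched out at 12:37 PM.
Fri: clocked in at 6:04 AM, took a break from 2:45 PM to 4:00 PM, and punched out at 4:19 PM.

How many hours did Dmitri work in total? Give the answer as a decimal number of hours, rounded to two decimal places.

Tue: 5:17 AM–3:07 PM = 9 h 50 min; less 10 min break → 9 h 40 min
Wed: 11:24 AM–8:11 PM = 8 h 47 min; less 10 min break → 8 h 37 min
Thu: 8:07 AM–12:37 PM = 4 h 30 min; less 30 min break → 4 h 0 min
Fri: 6:04 AM–4:19 PM = 10 h 15 min; less 75 min break → 9 h 0 min
Total: 9 h 40 min + 8 h 37 min + 4 h 0 min + 9 h 0 min = 31 h 17 min.

31.28 hours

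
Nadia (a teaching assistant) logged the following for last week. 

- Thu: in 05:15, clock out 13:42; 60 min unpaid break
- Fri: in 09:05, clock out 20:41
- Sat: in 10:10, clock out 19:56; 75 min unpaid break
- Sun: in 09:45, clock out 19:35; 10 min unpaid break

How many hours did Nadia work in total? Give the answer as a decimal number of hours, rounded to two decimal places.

37.23 hours

Thu: 05:15–13:42 = 8 h 27 min; less 60 min break → 7 h 27 min
Fri: 09:05–20:41 = 11 h 36 min
Sat: 10:10–19:56 = 9 h 46 min; less 75 min break → 8 h 31 min
Sun: 09:45–19:35 = 9 h 50 min; less 10 min break → 9 h 40 min
Total: 7 h 27 min + 11 h 36 min + 8 h 31 min + 9 h 40 min = 37 h 14 min.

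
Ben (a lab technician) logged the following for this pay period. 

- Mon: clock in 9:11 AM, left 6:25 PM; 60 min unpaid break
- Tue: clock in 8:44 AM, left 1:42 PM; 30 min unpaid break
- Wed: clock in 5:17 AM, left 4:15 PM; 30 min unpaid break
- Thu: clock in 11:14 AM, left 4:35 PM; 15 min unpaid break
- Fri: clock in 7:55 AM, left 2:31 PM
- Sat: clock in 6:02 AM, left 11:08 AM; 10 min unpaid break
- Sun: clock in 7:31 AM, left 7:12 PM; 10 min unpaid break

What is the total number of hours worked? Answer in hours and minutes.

Mon: 9:11 AM–6:25 PM = 9 h 14 min; less 60 min break → 8 h 14 min
Tue: 8:44 AM–1:42 PM = 4 h 58 min; less 30 min break → 4 h 28 min
Wed: 5:17 AM–4:15 PM = 10 h 58 min; less 30 min break → 10 h 28 min
Thu: 11:14 AM–4:35 PM = 5 h 21 min; less 15 min break → 5 h 6 min
Fri: 7:55 AM–2:31 PM = 6 h 36 min
Sat: 6:02 AM–11:08 AM = 5 h 6 min; less 10 min break → 4 h 56 min
Sun: 7:31 AM–7:12 PM = 11 h 41 min; less 10 min break → 11 h 31 min
Total: 8 h 14 min + 4 h 28 min + 10 h 28 min + 5 h 6 min + 6 h 36 min + 4 h 56 min + 11 h 31 min = 51 h 19 min.

51 h 19 min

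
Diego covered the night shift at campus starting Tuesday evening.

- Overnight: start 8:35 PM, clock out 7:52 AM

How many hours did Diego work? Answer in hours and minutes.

Overnight: 8:35 PM → midnight = 3 h 25 min; midnight → 7:52 AM = 7 h 52 min; span 11 h 17 min

11 h 17 min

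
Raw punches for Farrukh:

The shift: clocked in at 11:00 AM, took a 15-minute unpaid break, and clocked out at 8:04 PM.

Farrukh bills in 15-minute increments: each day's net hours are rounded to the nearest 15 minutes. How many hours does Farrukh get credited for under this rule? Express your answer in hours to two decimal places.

The shift: 11:00 AM–8:04 PM = 9 h 4 min − 15 min = 8 h 49 min → rounds to 8 h 45 min

8.75 hours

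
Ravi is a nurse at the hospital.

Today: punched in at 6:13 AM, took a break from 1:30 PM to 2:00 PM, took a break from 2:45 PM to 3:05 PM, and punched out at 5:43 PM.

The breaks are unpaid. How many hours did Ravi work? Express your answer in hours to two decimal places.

10.67 hours

Today: 6:13 AM–5:43 PM = 11 h 30 min; less 50 min break → 10 h 40 min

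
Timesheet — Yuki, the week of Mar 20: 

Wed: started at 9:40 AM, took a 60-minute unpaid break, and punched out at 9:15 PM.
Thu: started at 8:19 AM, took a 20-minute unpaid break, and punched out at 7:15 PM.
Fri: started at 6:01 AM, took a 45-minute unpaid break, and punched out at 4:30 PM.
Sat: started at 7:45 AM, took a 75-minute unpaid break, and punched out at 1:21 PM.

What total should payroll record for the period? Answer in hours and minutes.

Wed: 9:40 AM–9:15 PM = 11 h 35 min; less 60 min break → 10 h 35 min
Thu: 8:19 AM–7:15 PM = 10 h 56 min; less 20 min break → 10 h 36 min
Fri: 6:01 AM–4:30 PM = 10 h 29 min; less 45 min break → 9 h 44 min
Sat: 7:45 AM–1:21 PM = 5 h 36 min; less 75 min break → 4 h 21 min
Total: 10 h 35 min + 10 h 36 min + 9 h 44 min + 4 h 21 min = 35 h 16 min.

35 h 16 min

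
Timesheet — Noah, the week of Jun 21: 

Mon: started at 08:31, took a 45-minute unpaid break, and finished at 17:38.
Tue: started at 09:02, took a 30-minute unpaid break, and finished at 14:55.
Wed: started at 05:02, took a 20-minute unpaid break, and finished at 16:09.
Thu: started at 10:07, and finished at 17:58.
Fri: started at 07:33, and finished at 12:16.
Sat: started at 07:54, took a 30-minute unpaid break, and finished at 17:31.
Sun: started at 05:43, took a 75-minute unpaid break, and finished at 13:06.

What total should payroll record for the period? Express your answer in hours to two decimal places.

Mon: 08:31–17:38 = 9 h 7 min; less 45 min break → 8 h 22 min
Tue: 09:02–14:55 = 5 h 53 min; less 30 min break → 5 h 23 min
Wed: 05:02–16:09 = 11 h 7 min; less 20 min break → 10 h 47 min
Thu: 10:07–17:58 = 7 h 51 min
Fri: 07:33–12:16 = 4 h 43 min
Sat: 07:54–17:31 = 9 h 37 min; less 30 min break → 9 h 7 min
Sun: 05:43–13:06 = 7 h 23 min; less 75 min break → 6 h 8 min
Total: 8 h 22 min + 5 h 23 min + 10 h 47 min + 7 h 51 min + 4 h 43 min + 9 h 7 min + 6 h 8 min = 52 h 21 min.

52.35 hours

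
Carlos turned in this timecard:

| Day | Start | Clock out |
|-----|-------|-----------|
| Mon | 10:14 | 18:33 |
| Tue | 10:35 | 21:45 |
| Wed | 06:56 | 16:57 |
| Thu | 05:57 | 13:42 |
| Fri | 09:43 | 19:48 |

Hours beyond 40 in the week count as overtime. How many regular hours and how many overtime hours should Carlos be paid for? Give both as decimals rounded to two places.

Regular 40.00 hours, overtime 7.33 hours

Mon: 10:14–18:33 = 8 h 19 min
Tue: 10:35–21:45 = 11 h 10 min
Wed: 06:56–16:57 = 10 h 1 min
Thu: 05:57–13:42 = 7 h 45 min
Fri: 09:43–19:48 = 10 h 5 min
Total worked: 47 h 20 min = 47.33 h.
Threshold 40 h → overtime 7 h 20 min, regular 40 h 0 min.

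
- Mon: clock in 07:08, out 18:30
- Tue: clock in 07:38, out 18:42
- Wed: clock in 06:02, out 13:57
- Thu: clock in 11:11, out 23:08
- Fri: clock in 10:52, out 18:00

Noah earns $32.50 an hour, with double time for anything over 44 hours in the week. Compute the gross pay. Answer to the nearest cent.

Mon: 07:08–18:30 = 11 h 22 min
Tue: 07:38–18:42 = 11 h 4 min
Wed: 06:02–13:57 = 7 h 55 min
Thu: 11:11–23:08 = 11 h 57 min
Fri: 10:52–18:00 = 7 h 8 min
Total worked: 49 h 26 min = 2966 min.
Regular 44 h 0 min = 2640 min at $32.50/h; overtime 5 h 26 min = 326 min at $65.00/h.
Pay = (2640 × $32.50 + 326 × $65.00) ÷ 60 = $1783.17.

$1783.17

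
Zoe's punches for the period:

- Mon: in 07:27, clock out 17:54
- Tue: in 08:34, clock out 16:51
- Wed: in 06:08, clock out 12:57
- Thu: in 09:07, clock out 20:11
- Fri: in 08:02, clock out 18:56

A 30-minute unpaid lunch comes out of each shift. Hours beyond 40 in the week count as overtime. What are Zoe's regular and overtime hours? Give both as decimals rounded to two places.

Mon: 07:27–17:54 = 10 h 27 min; less 30 min break → 9 h 57 min
Tue: 08:34–16:51 = 8 h 17 min; less 30 min break → 7 h 47 min
Wed: 06:08–12:57 = 6 h 49 min; less 30 min break → 6 h 19 min
Thu: 09:07–20:11 = 11 h 4 min; less 30 min break → 10 h 34 min
Fri: 08:02–18:56 = 10 h 54 min; less 30 min break → 10 h 24 min
Total worked: 45 h 1 min = 45.02 h.
Threshold 40 h → overtime 5 h 1 min, regular 40 h 0 min.

Regular 40.00 hours, overtime 5.02 hours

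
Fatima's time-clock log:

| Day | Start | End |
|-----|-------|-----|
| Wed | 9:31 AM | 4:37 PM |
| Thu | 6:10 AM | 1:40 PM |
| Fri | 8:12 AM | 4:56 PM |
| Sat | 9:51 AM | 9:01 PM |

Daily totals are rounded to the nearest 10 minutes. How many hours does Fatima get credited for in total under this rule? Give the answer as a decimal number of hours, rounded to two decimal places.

Wed: 9:31 AM–4:37 PM = 7 h 6 min → rounds to 7 h 10 min
Thu: 6:10 AM–1:40 PM = 7 h 30 min → rounds to 7 h 30 min
Fri: 8:12 AM–4:56 PM = 8 h 44 min → rounds to 8 h 40 min
Sat: 9:51 AM–9:01 PM = 11 h 10 min → rounds to 11 h 10 min
Total credited: 34 h 30 min.

34.50 hours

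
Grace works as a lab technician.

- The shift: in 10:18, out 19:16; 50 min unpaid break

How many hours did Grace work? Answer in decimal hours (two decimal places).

The shift: 10:18–19:16 = 8 h 58 min; less 50 min break → 8 h 8 min

8.13 hours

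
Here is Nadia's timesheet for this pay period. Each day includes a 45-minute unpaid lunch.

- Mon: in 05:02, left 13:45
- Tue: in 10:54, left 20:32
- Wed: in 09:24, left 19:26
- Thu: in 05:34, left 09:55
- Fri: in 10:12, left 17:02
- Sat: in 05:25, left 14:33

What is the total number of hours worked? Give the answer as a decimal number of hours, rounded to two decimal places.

44.20 hours

Mon: 05:02–13:45 = 8 h 43 min; less 45 min break → 7 h 58 min
Tue: 10:54–20:32 = 9 h 38 min; less 45 min break → 8 h 53 min
Wed: 09:24–19:26 = 10 h 2 min; less 45 min break → 9 h 17 min
Thu: 05:34–09:55 = 4 h 21 min; less 45 min break → 3 h 36 min
Fri: 10:12–17:02 = 6 h 50 min; less 45 min break → 6 h 5 min
Sat: 05:25–14:33 = 9 h 8 min; less 45 min break → 8 h 23 min
Total: 7 h 58 min + 8 h 53 min + 9 h 17 min + 3 h 36 min + 6 h 5 min + 8 h 23 min = 44 h 12 min.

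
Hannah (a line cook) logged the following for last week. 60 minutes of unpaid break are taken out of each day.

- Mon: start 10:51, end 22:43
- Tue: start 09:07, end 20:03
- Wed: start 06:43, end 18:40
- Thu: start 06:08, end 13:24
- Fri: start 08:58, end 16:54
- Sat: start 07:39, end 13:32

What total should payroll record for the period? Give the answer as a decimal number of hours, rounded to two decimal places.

Mon: 10:51–22:43 = 11 h 52 min; less 60 min break → 10 h 52 min
Tue: 09:07–20:03 = 10 h 56 min; less 60 min break → 9 h 56 min
Wed: 06:43–18:40 = 11 h 57 min; less 60 min break → 10 h 57 min
Thu: 06:08–13:24 = 7 h 16 min; less 60 min break → 6 h 16 min
Fri: 08:58–16:54 = 7 h 56 min; less 60 min break → 6 h 56 min
Sat: 07:39–13:32 = 5 h 53 min; less 60 min break → 4 h 53 min
Total: 10 h 52 min + 9 h 56 min + 10 h 57 min + 6 h 16 min + 6 h 56 min + 4 h 53 min = 49 h 50 min.

49.83 hours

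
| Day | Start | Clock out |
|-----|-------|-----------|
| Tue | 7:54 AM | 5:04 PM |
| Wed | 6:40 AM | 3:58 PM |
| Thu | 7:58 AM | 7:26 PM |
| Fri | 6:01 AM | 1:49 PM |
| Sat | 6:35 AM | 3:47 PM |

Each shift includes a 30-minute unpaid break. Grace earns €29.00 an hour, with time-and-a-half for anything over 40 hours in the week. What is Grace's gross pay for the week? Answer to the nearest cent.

€1352.85

Tue: 7:54 AM–5:04 PM = 9 h 10 min; less 30 min break → 8 h 40 min
Wed: 6:40 AM–3:58 PM = 9 h 18 min; less 30 min break → 8 h 48 min
Thu: 7:58 AM–7:26 PM = 11 h 28 min; less 30 min break → 10 h 58 min
Fri: 6:01 AM–1:49 PM = 7 h 48 min; less 30 min break → 7 h 18 min
Sat: 6:35 AM–3:47 PM = 9 h 12 min; less 30 min break → 8 h 42 min
Total worked: 44 h 26 min = 2666 min.
Regular 40 h 0 min = 2400 min at €29.00/h; overtime 4 h 26 min = 266 min at €43.50/h.
Pay = (2400 × €29.00 + 266 × €43.50) ÷ 60 = €1352.85.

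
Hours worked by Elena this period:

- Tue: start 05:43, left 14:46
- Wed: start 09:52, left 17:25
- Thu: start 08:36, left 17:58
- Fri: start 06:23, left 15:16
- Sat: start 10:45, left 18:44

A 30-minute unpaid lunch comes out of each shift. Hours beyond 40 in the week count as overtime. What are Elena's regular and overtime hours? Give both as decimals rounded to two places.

Regular 40.00 hours, overtime 0.33 hours

Tue: 05:43–14:46 = 9 h 3 min; less 30 min break → 8 h 33 min
Wed: 09:52–17:25 = 7 h 33 min; less 30 min break → 7 h 3 min
Thu: 08:36–17:58 = 9 h 22 min; less 30 min break → 8 h 52 min
Fri: 06:23–15:16 = 8 h 53 min; less 30 min break → 8 h 23 min
Sat: 10:45–18:44 = 7 h 59 min; less 30 min break → 7 h 29 min
Total worked: 40 h 20 min = 40.33 h.
Threshold 40 h → overtime 0 h 20 min, regular 40 h 0 min.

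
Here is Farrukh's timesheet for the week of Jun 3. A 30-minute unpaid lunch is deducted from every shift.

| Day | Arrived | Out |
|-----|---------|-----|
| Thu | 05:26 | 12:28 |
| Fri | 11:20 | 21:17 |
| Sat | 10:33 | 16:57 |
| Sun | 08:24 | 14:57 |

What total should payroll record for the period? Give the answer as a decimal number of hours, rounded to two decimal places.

27.93 hours

Thu: 05:26–12:28 = 7 h 2 min; less 30 min break → 6 h 32 min
Fri: 11:20–21:17 = 9 h 57 min; less 30 min break → 9 h 27 min
Sat: 10:33–16:57 = 6 h 24 min; less 30 min break → 5 h 54 min
Sun: 08:24–14:57 = 6 h 33 min; less 30 min break → 6 h 3 min
Total: 6 h 32 min + 9 h 27 min + 5 h 54 min + 6 h 3 min = 27 h 56 min.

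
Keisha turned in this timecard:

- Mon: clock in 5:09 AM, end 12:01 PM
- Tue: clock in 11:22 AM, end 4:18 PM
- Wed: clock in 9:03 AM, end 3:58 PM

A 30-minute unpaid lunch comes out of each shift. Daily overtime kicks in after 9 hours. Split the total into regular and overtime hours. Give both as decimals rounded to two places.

Regular 17.22 hours, overtime 0.00 hours

Mon: 5:09 AM–12:01 PM = 6 h 52 min; less 30 min break → 6 h 22 min
Tue: 11:22 AM–4:18 PM = 4 h 56 min; less 30 min break → 4 h 26 min
Wed: 9:03 AM–3:58 PM = 6 h 55 min; less 30 min break → 6 h 25 min
Mon reg 6 h 22 min / OT 0 h 0 min; Tue reg 4 h 26 min / OT 0 h 0 min; Wed reg 6 h 25 min / OT 0 h 0 min.
Totals: regular 17 h 13 min, overtime 0 h 0 min.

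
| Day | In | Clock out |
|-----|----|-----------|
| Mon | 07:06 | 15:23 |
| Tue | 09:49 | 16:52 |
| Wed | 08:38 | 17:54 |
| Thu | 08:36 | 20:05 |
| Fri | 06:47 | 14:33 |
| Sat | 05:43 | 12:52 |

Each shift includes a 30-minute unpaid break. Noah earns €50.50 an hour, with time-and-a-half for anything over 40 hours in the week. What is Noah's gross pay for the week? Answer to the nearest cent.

Mon: 07:06–15:23 = 8 h 17 min; less 30 min break → 7 h 47 min
Tue: 09:49–16:52 = 7 h 3 min; less 30 min break → 6 h 33 min
Wed: 08:38–17:54 = 9 h 16 min; less 30 min break → 8 h 46 min
Thu: 08:36–20:05 = 11 h 29 min; less 30 min break → 10 h 59 min
Fri: 06:47–14:33 = 7 h 46 min; less 30 min break → 7 h 16 min
Sat: 05:43–12:52 = 7 h 9 min; less 30 min break → 6 h 39 min
Total worked: 48 h 0 min = 2880 min.
Regular 40 h 0 min = 2400 min at €50.50/h; overtime 8 h 0 min = 480 min at €75.75/h.
Pay = (2400 × €50.50 + 480 × €75.75) ÷ 60 = €2626.00.

€2626.00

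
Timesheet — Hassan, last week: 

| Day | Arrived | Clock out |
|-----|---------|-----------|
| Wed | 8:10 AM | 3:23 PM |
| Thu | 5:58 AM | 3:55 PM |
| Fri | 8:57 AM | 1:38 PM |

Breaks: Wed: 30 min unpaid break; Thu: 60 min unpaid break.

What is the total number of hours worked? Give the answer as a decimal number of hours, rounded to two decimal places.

Wed: 8:10 AM–3:23 PM = 7 h 13 min; less 30 min break → 6 h 43 min
Thu: 5:58 AM–3:55 PM = 9 h 57 min; less 60 min break → 8 h 57 min
Fri: 8:57 AM–1:38 PM = 4 h 41 min
Total: 6 h 43 min + 8 h 57 min + 4 h 41 min = 20 h 21 min.

20.35 hours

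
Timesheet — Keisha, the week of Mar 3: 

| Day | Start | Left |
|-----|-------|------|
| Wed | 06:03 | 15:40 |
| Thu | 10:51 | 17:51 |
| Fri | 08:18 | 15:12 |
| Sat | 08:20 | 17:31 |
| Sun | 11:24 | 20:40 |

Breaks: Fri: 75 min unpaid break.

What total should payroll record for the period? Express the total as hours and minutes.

Wed: 06:03–15:40 = 9 h 37 min
Thu: 10:51–17:51 = 7 h 0 min
Fri: 08:18–15:12 = 6 h 54 min; less 75 min break → 5 h 39 min
Sat: 08:20–17:31 = 9 h 11 min
Sun: 11:24–20:40 = 9 h 16 min
Total: 9 h 37 min + 7 h 0 min + 5 h 39 min + 9 h 11 min + 9 h 16 min = 40 h 43 min.

40 h 43 min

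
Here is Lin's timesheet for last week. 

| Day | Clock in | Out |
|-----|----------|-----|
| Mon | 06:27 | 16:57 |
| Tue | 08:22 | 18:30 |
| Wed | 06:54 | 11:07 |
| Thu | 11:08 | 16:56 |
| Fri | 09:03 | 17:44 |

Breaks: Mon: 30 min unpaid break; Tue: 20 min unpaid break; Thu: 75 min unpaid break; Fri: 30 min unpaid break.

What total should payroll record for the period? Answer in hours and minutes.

Mon: 06:27–16:57 = 10 h 30 min; less 30 min break → 10 h 0 min
Tue: 08:22–18:30 = 10 h 8 min; less 20 min break → 9 h 48 min
Wed: 06:54–11:07 = 4 h 13 min
Thu: 11:08–16:56 = 5 h 48 min; less 75 min break → 4 h 33 min
Fri: 09:03–17:44 = 8 h 41 min; less 30 min break → 8 h 11 min
Total: 10 h 0 min + 9 h 48 min + 4 h 13 min + 4 h 33 min + 8 h 11 min = 36 h 45 min.

36 h 45 min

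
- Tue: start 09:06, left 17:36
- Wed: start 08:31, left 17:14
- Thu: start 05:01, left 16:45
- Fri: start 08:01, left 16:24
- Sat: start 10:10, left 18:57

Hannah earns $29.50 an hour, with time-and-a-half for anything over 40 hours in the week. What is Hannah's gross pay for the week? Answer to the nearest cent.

Tue: 09:06–17:36 = 8 h 30 min
Wed: 08:31–17:14 = 8 h 43 min
Thu: 05:01–16:45 = 11 h 44 min
Fri: 08:01–16:24 = 8 h 23 min
Sat: 10:10–18:57 = 8 h 47 min
Total worked: 46 h 7 min = 2767 min.
Regular 40 h 0 min = 2400 min at $29.50/h; overtime 6 h 7 min = 367 min at $44.25/h.
Pay = (2400 × $29.50 + 367 × $44.25) ÷ 60 = $1450.66.

$1450.66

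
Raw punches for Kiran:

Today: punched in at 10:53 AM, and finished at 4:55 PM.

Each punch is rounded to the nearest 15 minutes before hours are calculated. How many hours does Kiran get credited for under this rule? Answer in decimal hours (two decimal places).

Today: in 10:53 AM→11:00 AM, out 4:55 PM→5:00 PM; 6 h 0 min

6.00 hours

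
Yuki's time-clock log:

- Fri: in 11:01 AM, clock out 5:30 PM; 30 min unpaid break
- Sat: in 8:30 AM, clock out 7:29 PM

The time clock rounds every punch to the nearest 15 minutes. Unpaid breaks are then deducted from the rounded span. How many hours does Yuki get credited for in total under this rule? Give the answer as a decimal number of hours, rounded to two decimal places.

17.00 hours

Fri: in 11:01 AM→11:00 AM, out 5:30 PM→5:30 PM; 6 h 30 min − 30 min = 6 h 0 min
Sat: in 8:30 AM→8:30 AM, out 7:29 PM→7:30 PM; 11 h 0 min
Total credited: 17 h 0 min.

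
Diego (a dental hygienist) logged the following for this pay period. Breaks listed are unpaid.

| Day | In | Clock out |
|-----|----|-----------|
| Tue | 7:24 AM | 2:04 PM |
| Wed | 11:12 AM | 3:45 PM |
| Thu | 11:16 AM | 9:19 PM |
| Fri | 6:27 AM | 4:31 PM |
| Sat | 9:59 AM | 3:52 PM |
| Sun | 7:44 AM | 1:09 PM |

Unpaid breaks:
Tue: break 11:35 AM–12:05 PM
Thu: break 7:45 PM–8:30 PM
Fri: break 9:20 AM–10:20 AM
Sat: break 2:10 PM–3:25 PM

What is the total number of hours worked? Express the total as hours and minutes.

39 h 8 min

Tue: 7:24 AM–2:04 PM = 6 h 40 min; less 30 min break → 6 h 10 min
Wed: 11:12 AM–3:45 PM = 4 h 33 min
Thu: 11:16 AM–9:19 PM = 10 h 3 min; less 45 min break → 9 h 18 min
Fri: 6:27 AM–4:31 PM = 10 h 4 min; less 60 min break → 9 h 4 min
Sat: 9:59 AM–3:52 PM = 5 h 53 min; less 75 min break → 4 h 38 min
Sun: 7:44 AM–1:09 PM = 5 h 25 min
Total: 6 h 10 min + 4 h 33 min + 9 h 18 min + 9 h 4 min + 4 h 38 min + 5 h 25 min = 39 h 8 min.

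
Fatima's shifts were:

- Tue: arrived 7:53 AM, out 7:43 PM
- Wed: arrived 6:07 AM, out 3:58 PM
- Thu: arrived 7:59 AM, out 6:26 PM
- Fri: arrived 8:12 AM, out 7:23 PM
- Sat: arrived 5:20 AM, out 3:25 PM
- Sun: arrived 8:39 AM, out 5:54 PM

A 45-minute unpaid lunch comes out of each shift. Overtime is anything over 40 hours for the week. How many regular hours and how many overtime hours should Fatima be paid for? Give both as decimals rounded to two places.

Regular 40.00 hours, overtime 18.15 hours

Tue: 7:53 AM–7:43 PM = 11 h 50 min; less 45 min break → 11 h 5 min
Wed: 6:07 AM–3:58 PM = 9 h 51 min; less 45 min break → 9 h 6 min
Thu: 7:59 AM–6:26 PM = 10 h 27 min; less 45 min break → 9 h 42 min
Fri: 8:12 AM–7:23 PM = 11 h 11 min; less 45 min break → 10 h 26 min
Sat: 5:20 AM–3:25 PM = 10 h 5 min; less 45 min break → 9 h 20 min
Sun: 8:39 AM–5:54 PM = 9 h 15 min; less 45 min break → 8 h 30 min
Total worked: 58 h 9 min = 58.15 h.
Threshold 40 h → overtime 18 h 9 min, regular 40 h 0 min.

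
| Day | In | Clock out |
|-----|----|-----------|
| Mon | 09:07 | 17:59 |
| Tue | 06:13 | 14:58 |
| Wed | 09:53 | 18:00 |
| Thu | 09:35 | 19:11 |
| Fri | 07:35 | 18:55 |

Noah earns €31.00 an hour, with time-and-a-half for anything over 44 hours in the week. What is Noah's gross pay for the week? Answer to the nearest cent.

€1488.00

Mon: 09:07–17:59 = 8 h 52 min
Tue: 06:13–14:58 = 8 h 45 min
Wed: 09:53–18:00 = 8 h 7 min
Thu: 09:35–19:11 = 9 h 36 min
Fri: 07:35–18:55 = 11 h 20 min
Total worked: 46 h 40 min = 2800 min.
Regular 44 h 0 min = 2640 min at €31.00/h; overtime 2 h 40 min = 160 min at €46.50/h.
Pay = (2640 × €31.00 + 160 × €46.50) ÷ 60 = €1488.00.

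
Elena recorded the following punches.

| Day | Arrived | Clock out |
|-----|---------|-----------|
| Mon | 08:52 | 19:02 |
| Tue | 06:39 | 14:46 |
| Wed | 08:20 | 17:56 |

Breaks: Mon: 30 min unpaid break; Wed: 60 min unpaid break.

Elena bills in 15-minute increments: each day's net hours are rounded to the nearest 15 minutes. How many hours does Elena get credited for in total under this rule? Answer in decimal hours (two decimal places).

26.25 hours

Mon: 08:52–19:02 = 10 h 10 min − 30 min = 9 h 40 min → rounds to 9 h 45 min
Tue: 06:39–14:46 = 8 h 7 min → rounds to 8 h 0 min
Wed: 08:20–17:56 = 9 h 36 min − 60 min = 8 h 36 min → rounds to 8 h 30 min
Total credited: 26 h 15 min.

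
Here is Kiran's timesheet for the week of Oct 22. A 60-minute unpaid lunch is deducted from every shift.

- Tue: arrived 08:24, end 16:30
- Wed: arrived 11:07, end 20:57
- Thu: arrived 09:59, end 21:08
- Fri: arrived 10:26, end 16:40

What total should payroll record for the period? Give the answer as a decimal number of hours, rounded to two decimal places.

31.32 hours

Tue: 08:24–16:30 = 8 h 6 min; less 60 min break → 7 h 6 min
Wed: 11:07–20:57 = 9 h 50 min; less 60 min break → 8 h 50 min
Thu: 09:59–21:08 = 11 h 9 min; less 60 min break → 10 h 9 min
Fri: 10:26–16:40 = 6 h 14 min; less 60 min break → 5 h 14 min
Total: 7 h 6 min + 8 h 50 min + 10 h 9 min + 5 h 14 min = 31 h 19 min.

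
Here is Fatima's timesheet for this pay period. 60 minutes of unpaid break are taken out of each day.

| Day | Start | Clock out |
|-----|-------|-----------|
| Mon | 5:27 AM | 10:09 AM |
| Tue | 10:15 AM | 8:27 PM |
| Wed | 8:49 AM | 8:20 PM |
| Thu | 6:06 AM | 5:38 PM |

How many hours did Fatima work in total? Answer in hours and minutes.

Mon: 5:27 AM–10:09 AM = 4 h 42 min; less 60 min break → 3 h 42 min
Tue: 10:15 AM–8:27 PM = 10 h 12 min; less 60 min break → 9 h 12 min
Wed: 8:49 AM–8:20 PM = 11 h 31 min; less 60 min break → 10 h 31 min
Thu: 6:06 AM–5:38 PM = 11 h 32 min; less 60 min break → 10 h 32 min
Total: 3 h 42 min + 9 h 12 min + 10 h 31 min + 10 h 32 min = 33 h 57 min.

33 h 57 min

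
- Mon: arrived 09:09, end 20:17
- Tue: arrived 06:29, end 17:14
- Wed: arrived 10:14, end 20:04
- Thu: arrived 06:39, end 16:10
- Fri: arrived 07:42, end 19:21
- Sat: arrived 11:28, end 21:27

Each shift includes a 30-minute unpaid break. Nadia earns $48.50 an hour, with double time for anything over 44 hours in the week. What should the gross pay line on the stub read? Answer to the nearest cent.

Mon: 09:09–20:17 = 11 h 8 min; less 30 min break → 10 h 38 min
Tue: 06:29–17:14 = 10 h 45 min; less 30 min break → 10 h 15 min
Wed: 10:14–20:04 = 9 h 50 min; less 30 min break → 9 h 20 min
Thu: 06:39–16:10 = 9 h 31 min; less 30 min break → 9 h 1 min
Fri: 07:42–19:21 = 11 h 39 min; less 30 min break → 11 h 9 min
Sat: 11:28–21:27 = 9 h 59 min; less 30 min break → 9 h 29 min
Total worked: 59 h 52 min = 3592 min.
Regular 44 h 0 min = 2640 min at $48.50/h; overtime 15 h 52 min = 952 min at $97.00/h.
Pay = (2640 × $48.50 + 952 × $97.00) ÷ 60 = $3673.07.

$3673.07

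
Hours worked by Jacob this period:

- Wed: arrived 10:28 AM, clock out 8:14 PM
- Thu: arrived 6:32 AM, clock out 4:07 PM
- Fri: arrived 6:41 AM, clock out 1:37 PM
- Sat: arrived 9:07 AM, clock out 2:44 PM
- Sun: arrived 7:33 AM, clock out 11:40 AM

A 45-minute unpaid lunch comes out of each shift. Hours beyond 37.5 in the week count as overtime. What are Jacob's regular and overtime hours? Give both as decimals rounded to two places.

Wed: 10:28 AM–8:14 PM = 9 h 46 min; less 45 min break → 9 h 1 min
Thu: 6:32 AM–4:07 PM = 9 h 35 min; less 45 min break → 8 h 50 min
Fri: 6:41 AM–1:37 PM = 6 h 56 min; less 45 min break → 6 h 11 min
Sat: 9:07 AM–2:44 PM = 5 h 37 min; less 45 min break → 4 h 52 min
Sun: 7:33 AM–11:40 AM = 4 h 7 min; less 45 min break → 3 h 22 min
Total worked: 32 h 16 min = 32.27 h.
Threshold 37.5 h → overtime 0 h 0 min, regular 32 h 16 min.

Regular 32.27 hours, overtime 0.00 hours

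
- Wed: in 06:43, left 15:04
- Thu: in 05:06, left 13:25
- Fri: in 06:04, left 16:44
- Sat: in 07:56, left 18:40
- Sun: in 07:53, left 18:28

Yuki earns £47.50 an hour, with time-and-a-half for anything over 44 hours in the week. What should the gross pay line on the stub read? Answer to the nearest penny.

Wed: 06:43–15:04 = 8 h 21 min
Thu: 05:06–13:25 = 8 h 19 min
Fri: 06:04–16:44 = 10 h 40 min
Sat: 07:56–18:40 = 10 h 44 min
Sun: 07:53–18:28 = 10 h 35 min
Total worked: 48 h 39 min = 2919 min.
Regular 44 h 0 min = 2640 min at £47.50/h; overtime 4 h 39 min = 279 min at £71.25/h.
Pay = (2640 × £47.50 + 279 × £71.25) ÷ 60 = £2421.31.

£2421.31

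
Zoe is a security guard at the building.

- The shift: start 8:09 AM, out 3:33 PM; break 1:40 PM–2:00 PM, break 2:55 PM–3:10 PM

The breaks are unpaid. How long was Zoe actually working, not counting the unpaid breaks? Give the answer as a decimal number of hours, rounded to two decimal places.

6.82 hours

The shift: 8:09 AM–3:33 PM = 7 h 24 min; less 35 min break → 6 h 49 min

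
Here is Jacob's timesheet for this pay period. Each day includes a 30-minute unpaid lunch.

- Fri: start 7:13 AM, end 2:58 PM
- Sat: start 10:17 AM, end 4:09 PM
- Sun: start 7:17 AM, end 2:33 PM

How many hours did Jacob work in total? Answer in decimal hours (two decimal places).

19.38 hours

Fri: 7:13 AM–2:58 PM = 7 h 45 min; less 30 min break → 7 h 15 min
Sat: 10:17 AM–4:09 PM = 5 h 52 min; less 30 min break → 5 h 22 min
Sun: 7:17 AM–2:33 PM = 7 h 16 min; less 30 min break → 6 h 46 min
Total: 7 h 15 min + 5 h 22 min + 6 h 46 min = 19 h 23 min.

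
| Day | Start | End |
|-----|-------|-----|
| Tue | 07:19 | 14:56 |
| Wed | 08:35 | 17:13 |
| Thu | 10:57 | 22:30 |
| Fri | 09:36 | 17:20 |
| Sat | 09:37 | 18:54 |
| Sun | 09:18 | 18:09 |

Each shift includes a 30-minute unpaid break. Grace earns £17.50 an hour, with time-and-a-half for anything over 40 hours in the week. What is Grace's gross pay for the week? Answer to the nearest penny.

Tue: 07:19–14:56 = 7 h 37 min; less 30 min break → 7 h 7 min
Wed: 08:35–17:13 = 8 h 38 min; less 30 min break → 8 h 8 min
Thu: 10:57–22:30 = 11 h 33 min; less 30 min break → 11 h 3 min
Fri: 09:36–17:20 = 7 h 44 min; less 30 min break → 7 h 14 min
Sat: 09:37–18:54 = 9 h 17 min; less 30 min break → 8 h 47 min
Sun: 09:18–18:09 = 8 h 51 min; less 30 min break → 8 h 21 min
Total worked: 50 h 40 min = 3040 min.
Regular 40 h 0 min = 2400 min at £17.50/h; overtime 10 h 40 min = 640 min at £26.25/h.
Pay = (2400 × £17.50 + 640 × £26.25) ÷ 60 = £980.00.

£980.00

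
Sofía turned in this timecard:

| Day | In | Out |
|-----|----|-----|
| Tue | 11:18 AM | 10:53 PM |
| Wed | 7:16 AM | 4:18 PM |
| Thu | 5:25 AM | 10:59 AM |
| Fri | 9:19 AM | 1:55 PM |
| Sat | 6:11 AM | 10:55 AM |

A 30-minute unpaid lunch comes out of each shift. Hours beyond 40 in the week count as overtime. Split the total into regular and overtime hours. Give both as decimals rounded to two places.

Tue: 11:18 AM–10:53 PM = 11 h 35 min; less 30 min break → 11 h 5 min
Wed: 7:16 AM–4:18 PM = 9 h 2 min; less 30 min break → 8 h 32 min
Thu: 5:25 AM–10:59 AM = 5 h 34 min; less 30 min break → 5 h 4 min
Fri: 9:19 AM–1:55 PM = 4 h 36 min; less 30 min break → 4 h 6 min
Sat: 6:11 AM–10:55 AM = 4 h 44 min; less 30 min break → 4 h 14 min
Total worked: 33 h 1 min = 33.02 h.
Threshold 40 h → overtime 0 h 0 min, regular 33 h 1 min.

Regular 33.02 hours, overtime 0.00 hours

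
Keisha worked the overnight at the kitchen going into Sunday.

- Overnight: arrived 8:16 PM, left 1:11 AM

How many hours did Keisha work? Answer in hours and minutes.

Overnight: 8:16 PM → midnight = 3 h 44 min; midnight → 1:11 AM = 1 h 11 min; span 4 h 55 min

4 h 55 min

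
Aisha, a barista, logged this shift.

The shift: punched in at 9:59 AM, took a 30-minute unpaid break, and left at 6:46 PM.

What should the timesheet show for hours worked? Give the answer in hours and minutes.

The shift: 9:59 AM–6:46 PM = 8 h 47 min; less 30 min break → 8 h 17 min

8 h 17 min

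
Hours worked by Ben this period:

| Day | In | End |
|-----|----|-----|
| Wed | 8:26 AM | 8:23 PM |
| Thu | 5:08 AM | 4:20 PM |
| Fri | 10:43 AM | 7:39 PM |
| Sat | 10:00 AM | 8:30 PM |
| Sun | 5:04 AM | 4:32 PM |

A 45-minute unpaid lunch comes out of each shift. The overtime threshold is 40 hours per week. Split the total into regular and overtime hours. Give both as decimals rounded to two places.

Wed: 8:26 AM–8:23 PM = 11 h 57 min; less 45 min break → 11 h 12 min
Thu: 5:08 AM–4:20 PM = 11 h 12 min; less 45 min break → 10 h 27 min
Fri: 10:43 AM–7:39 PM = 8 h 56 min; less 45 min break → 8 h 11 min
Sat: 10:00 AM–8:30 PM = 10 h 30 min; less 45 min break → 9 h 45 min
Sun: 5:04 AM–4:32 PM = 11 h 28 min; less 45 min break → 10 h 43 min
Total worked: 50 h 18 min = 50.30 h.
Threshold 40 h → overtime 10 h 18 min, regular 40 h 0 min.

Regular 40.00 hours, overtime 10.30 hours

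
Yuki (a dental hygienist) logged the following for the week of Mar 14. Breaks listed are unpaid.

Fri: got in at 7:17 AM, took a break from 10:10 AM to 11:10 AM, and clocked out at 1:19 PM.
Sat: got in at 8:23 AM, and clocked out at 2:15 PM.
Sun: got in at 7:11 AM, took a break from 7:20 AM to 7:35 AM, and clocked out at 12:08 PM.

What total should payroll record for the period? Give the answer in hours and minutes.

15 h 36 min

Fri: 7:17 AM–1:19 PM = 6 h 2 min; less 60 min break → 5 h 2 min
Sat: 8:23 AM–2:15 PM = 5 h 52 min
Sun: 7:11 AM–12:08 PM = 4 h 57 min; less 15 min break → 4 h 42 min
Total: 5 h 2 min + 5 h 52 min + 4 h 42 min = 15 h 36 min.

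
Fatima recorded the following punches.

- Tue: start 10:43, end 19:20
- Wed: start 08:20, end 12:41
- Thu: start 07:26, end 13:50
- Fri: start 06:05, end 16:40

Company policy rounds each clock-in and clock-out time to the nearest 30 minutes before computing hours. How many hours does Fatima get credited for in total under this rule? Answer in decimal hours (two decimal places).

Tue: in 10:43→10:30, out 19:20→19:30; 9 h 0 min
Wed: in 08:20→08:30, out 12:41→12:30; 4 h 0 min
Thu: in 07:26→07:30, out 13:50→14:00; 6 h 30 min
Fri: in 06:05→06:00, out 16:40→16:30; 10 h 30 min
Total credited: 30 h 0 min.

30.00 hours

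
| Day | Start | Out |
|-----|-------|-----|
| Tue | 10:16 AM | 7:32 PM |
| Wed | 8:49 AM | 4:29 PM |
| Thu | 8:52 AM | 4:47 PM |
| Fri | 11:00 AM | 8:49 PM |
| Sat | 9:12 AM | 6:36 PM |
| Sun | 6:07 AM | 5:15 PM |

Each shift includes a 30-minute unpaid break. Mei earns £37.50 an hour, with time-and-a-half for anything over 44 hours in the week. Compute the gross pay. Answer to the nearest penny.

Tue: 10:16 AM–7:32 PM = 9 h 16 min; less 30 min break → 8 h 46 min
Wed: 8:49 AM–4:29 PM = 7 h 40 min; less 30 min break → 7 h 10 min
Thu: 8:52 AM–4:47 PM = 7 h 55 min; less 30 min break → 7 h 25 min
Fri: 11:00 AM–8:49 PM = 9 h 49 min; less 30 min break → 9 h 19 min
Sat: 9:12 AM–6:36 PM = 9 h 24 min; less 30 min break → 8 h 54 min
Sun: 6:07 AM–5:15 PM = 11 h 8 min; less 30 min break → 10 h 38 min
Total worked: 52 h 12 min = 3132 min.
Regular 44 h 0 min = 2640 min at £37.50/h; overtime 8 h 12 min = 492 min at £56.25/h.
Pay = (2640 × £37.50 + 492 × £56.25) ÷ 60 = £2111.25.

£2111.25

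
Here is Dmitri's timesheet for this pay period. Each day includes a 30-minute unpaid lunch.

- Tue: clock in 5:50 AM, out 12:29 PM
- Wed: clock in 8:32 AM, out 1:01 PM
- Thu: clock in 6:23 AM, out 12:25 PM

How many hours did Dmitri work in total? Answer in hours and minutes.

15 h 40 min

Tue: 5:50 AM–12:29 PM = 6 h 39 min; less 30 min break → 6 h 9 min
Wed: 8:32 AM–1:01 PM = 4 h 29 min; less 30 min break → 3 h 59 min
Thu: 6:23 AM–12:25 PM = 6 h 2 min; less 30 min break → 5 h 32 min
Total: 6 h 9 min + 3 h 59 min + 5 h 32 min = 15 h 40 min.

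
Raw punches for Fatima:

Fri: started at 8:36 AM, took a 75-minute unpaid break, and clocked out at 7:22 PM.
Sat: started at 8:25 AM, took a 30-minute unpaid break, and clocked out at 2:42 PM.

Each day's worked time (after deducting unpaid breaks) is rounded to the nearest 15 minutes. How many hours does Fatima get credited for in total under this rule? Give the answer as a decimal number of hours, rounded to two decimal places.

Fri: 8:36 AM–7:22 PM = 10 h 46 min − 75 min = 9 h 31 min → rounds to 9 h 30 min
Sat: 8:25 AM–2:42 PM = 6 h 17 min − 30 min = 5 h 47 min → rounds to 5 h 45 min
Total credited: 15 h 15 min.

15.25 hours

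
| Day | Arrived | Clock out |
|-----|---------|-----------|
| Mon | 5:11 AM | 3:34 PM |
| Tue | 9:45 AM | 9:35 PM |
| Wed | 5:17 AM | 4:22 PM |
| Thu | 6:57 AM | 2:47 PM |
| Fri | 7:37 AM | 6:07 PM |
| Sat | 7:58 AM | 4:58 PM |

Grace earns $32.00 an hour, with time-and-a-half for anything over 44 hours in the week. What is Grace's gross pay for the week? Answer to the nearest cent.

$2206.40

Mon: 5:11 AM–3:34 PM = 10 h 23 min
Tue: 9:45 AM–9:35 PM = 11 h 50 min
Wed: 5:17 AM–4:22 PM = 11 h 5 min
Thu: 6:57 AM–2:47 PM = 7 h 50 min
Fri: 7:37 AM–6:07 PM = 10 h 30 min
Sat: 7:58 AM–4:58 PM = 9 h 0 min
Total worked: 60 h 38 min = 3638 min.
Regular 44 h 0 min = 2640 min at $32.00/h; overtime 16 h 38 min = 998 min at $48.00/h.
Pay = (2640 × $32.00 + 998 × $48.00) ÷ 60 = $2206.40.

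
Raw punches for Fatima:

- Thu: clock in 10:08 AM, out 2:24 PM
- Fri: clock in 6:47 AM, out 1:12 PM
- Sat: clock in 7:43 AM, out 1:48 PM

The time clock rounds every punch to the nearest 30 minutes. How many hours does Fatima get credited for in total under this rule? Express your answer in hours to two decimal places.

Thu: in 10:08 AM→10:00 AM, out 2:24 PM→2:30 PM; 4 h 30 min
Fri: in 6:47 AM→7:00 AM, out 1:12 PM→1:00 PM; 6 h 0 min
Sat: in 7:43 AM→7:30 AM, out 1:48 PM→2:00 PM; 6 h 30 min
Total credited: 17 h 0 min.

17.00 hours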